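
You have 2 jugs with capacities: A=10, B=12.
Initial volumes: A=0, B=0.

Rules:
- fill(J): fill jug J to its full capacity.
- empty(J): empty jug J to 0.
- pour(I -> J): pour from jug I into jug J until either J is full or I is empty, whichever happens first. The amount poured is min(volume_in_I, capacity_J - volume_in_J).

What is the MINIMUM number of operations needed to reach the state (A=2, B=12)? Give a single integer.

Answer: 5

Derivation:
BFS from (A=0, B=0). One shortest path:
  1. fill(B) -> (A=0 B=12)
  2. pour(B -> A) -> (A=10 B=2)
  3. empty(A) -> (A=0 B=2)
  4. pour(B -> A) -> (A=2 B=0)
  5. fill(B) -> (A=2 B=12)
Reached target in 5 moves.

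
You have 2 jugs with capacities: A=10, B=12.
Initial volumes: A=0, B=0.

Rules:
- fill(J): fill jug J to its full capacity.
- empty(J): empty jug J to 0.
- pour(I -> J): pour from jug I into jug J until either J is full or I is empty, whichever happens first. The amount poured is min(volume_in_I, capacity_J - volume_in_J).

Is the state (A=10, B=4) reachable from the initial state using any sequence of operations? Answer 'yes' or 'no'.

BFS from (A=0, B=0):
  1. fill(B) -> (A=0 B=12)
  2. pour(B -> A) -> (A=10 B=2)
  3. empty(A) -> (A=0 B=2)
  4. pour(B -> A) -> (A=2 B=0)
  5. fill(B) -> (A=2 B=12)
  6. pour(B -> A) -> (A=10 B=4)
Target reached → yes.

Answer: yes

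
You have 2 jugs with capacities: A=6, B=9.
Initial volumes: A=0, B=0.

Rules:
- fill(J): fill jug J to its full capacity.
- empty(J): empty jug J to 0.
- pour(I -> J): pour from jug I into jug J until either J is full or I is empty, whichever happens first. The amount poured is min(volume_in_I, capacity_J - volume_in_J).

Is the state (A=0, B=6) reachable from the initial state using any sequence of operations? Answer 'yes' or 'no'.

BFS from (A=0, B=0):
  1. fill(A) -> (A=6 B=0)
  2. pour(A -> B) -> (A=0 B=6)
Target reached → yes.

Answer: yes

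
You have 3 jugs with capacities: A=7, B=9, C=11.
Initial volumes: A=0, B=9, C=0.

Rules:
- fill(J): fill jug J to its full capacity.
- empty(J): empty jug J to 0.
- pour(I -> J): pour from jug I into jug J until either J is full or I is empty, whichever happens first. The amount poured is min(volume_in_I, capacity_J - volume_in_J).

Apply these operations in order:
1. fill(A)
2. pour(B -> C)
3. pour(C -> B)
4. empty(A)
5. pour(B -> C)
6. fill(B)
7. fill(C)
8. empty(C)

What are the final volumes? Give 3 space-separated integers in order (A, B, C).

Answer: 0 9 0

Derivation:
Step 1: fill(A) -> (A=7 B=9 C=0)
Step 2: pour(B -> C) -> (A=7 B=0 C=9)
Step 3: pour(C -> B) -> (A=7 B=9 C=0)
Step 4: empty(A) -> (A=0 B=9 C=0)
Step 5: pour(B -> C) -> (A=0 B=0 C=9)
Step 6: fill(B) -> (A=0 B=9 C=9)
Step 7: fill(C) -> (A=0 B=9 C=11)
Step 8: empty(C) -> (A=0 B=9 C=0)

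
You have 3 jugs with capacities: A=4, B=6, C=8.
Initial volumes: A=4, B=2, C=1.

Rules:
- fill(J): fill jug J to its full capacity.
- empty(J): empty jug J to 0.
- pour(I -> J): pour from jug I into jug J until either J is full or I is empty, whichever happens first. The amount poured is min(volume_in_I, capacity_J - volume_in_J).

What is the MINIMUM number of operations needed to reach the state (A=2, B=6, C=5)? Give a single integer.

BFS from (A=4, B=2, C=1). One shortest path:
  1. pour(A -> C) -> (A=0 B=2 C=5)
  2. pour(B -> A) -> (A=2 B=0 C=5)
  3. fill(B) -> (A=2 B=6 C=5)
Reached target in 3 moves.

Answer: 3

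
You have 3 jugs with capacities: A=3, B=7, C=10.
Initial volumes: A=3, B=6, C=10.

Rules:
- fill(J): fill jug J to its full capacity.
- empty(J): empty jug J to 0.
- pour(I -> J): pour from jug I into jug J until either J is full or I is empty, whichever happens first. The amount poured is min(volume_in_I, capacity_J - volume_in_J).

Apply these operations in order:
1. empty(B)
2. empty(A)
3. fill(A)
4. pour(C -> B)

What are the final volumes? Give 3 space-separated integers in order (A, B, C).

Step 1: empty(B) -> (A=3 B=0 C=10)
Step 2: empty(A) -> (A=0 B=0 C=10)
Step 3: fill(A) -> (A=3 B=0 C=10)
Step 4: pour(C -> B) -> (A=3 B=7 C=3)

Answer: 3 7 3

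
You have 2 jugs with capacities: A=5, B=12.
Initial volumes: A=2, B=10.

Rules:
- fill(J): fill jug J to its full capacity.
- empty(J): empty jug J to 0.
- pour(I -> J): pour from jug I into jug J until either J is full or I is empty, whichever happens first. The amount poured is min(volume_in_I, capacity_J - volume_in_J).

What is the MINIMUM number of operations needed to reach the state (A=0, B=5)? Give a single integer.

Answer: 3

Derivation:
BFS from (A=2, B=10). One shortest path:
  1. fill(A) -> (A=5 B=10)
  2. empty(B) -> (A=5 B=0)
  3. pour(A -> B) -> (A=0 B=5)
Reached target in 3 moves.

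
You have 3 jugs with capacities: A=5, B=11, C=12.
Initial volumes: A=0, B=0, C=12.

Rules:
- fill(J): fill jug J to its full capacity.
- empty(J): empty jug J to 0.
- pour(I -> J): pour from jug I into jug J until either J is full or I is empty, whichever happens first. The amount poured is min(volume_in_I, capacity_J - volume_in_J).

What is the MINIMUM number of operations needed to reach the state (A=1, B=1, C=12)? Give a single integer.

Answer: 7

Derivation:
BFS from (A=0, B=0, C=12). One shortest path:
  1. pour(C -> B) -> (A=0 B=11 C=1)
  2. pour(B -> A) -> (A=5 B=6 C=1)
  3. empty(A) -> (A=0 B=6 C=1)
  4. pour(B -> A) -> (A=5 B=1 C=1)
  5. empty(A) -> (A=0 B=1 C=1)
  6. pour(C -> A) -> (A=1 B=1 C=0)
  7. fill(C) -> (A=1 B=1 C=12)
Reached target in 7 moves.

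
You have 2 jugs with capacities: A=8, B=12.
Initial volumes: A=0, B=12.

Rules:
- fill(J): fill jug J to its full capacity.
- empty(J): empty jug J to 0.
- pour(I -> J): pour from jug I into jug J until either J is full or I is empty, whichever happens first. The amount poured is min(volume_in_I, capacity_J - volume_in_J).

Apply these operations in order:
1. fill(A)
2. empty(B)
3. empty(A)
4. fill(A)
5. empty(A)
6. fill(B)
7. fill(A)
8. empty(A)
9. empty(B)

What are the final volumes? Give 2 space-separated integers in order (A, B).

Step 1: fill(A) -> (A=8 B=12)
Step 2: empty(B) -> (A=8 B=0)
Step 3: empty(A) -> (A=0 B=0)
Step 4: fill(A) -> (A=8 B=0)
Step 5: empty(A) -> (A=0 B=0)
Step 6: fill(B) -> (A=0 B=12)
Step 7: fill(A) -> (A=8 B=12)
Step 8: empty(A) -> (A=0 B=12)
Step 9: empty(B) -> (A=0 B=0)

Answer: 0 0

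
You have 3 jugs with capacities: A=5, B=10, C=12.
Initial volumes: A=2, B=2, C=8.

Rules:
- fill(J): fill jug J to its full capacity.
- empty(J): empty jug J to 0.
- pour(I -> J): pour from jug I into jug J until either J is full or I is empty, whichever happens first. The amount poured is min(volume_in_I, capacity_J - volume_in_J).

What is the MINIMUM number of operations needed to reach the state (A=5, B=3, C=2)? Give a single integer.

BFS from (A=2, B=2, C=8). One shortest path:
  1. empty(B) -> (A=2 B=0 C=8)
  2. pour(C -> B) -> (A=2 B=8 C=0)
  3. pour(A -> C) -> (A=0 B=8 C=2)
  4. pour(B -> A) -> (A=5 B=3 C=2)
Reached target in 4 moves.

Answer: 4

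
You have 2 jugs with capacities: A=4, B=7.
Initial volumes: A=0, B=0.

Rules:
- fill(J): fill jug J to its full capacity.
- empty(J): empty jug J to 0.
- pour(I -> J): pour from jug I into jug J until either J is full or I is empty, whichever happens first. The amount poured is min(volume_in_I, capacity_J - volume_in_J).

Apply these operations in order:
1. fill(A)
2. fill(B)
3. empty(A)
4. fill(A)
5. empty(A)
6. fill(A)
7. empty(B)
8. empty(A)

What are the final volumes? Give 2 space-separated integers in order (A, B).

Answer: 0 0

Derivation:
Step 1: fill(A) -> (A=4 B=0)
Step 2: fill(B) -> (A=4 B=7)
Step 3: empty(A) -> (A=0 B=7)
Step 4: fill(A) -> (A=4 B=7)
Step 5: empty(A) -> (A=0 B=7)
Step 6: fill(A) -> (A=4 B=7)
Step 7: empty(B) -> (A=4 B=0)
Step 8: empty(A) -> (A=0 B=0)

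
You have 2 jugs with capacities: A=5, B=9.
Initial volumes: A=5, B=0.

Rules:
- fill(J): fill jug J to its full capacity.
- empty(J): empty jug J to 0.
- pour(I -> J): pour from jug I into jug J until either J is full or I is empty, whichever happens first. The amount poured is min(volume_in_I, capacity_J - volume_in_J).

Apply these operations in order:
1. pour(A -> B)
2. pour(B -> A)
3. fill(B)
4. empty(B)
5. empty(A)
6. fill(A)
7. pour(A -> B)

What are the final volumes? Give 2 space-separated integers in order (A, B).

Answer: 0 5

Derivation:
Step 1: pour(A -> B) -> (A=0 B=5)
Step 2: pour(B -> A) -> (A=5 B=0)
Step 3: fill(B) -> (A=5 B=9)
Step 4: empty(B) -> (A=5 B=0)
Step 5: empty(A) -> (A=0 B=0)
Step 6: fill(A) -> (A=5 B=0)
Step 7: pour(A -> B) -> (A=0 B=5)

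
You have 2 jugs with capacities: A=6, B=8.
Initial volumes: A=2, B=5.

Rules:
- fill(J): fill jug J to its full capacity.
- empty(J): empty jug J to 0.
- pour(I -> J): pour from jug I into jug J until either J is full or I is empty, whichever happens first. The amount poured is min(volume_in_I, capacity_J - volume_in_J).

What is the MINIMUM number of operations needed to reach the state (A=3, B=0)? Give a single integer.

Answer: 3

Derivation:
BFS from (A=2, B=5). One shortest path:
  1. fill(A) -> (A=6 B=5)
  2. pour(A -> B) -> (A=3 B=8)
  3. empty(B) -> (A=3 B=0)
Reached target in 3 moves.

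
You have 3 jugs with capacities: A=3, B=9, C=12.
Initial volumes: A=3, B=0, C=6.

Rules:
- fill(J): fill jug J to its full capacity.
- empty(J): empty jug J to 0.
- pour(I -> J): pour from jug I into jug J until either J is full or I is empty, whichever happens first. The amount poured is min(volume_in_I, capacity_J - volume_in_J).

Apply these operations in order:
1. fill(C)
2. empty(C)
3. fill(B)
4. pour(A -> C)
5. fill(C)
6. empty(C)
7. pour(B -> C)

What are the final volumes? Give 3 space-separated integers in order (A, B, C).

Answer: 0 0 9

Derivation:
Step 1: fill(C) -> (A=3 B=0 C=12)
Step 2: empty(C) -> (A=3 B=0 C=0)
Step 3: fill(B) -> (A=3 B=9 C=0)
Step 4: pour(A -> C) -> (A=0 B=9 C=3)
Step 5: fill(C) -> (A=0 B=9 C=12)
Step 6: empty(C) -> (A=0 B=9 C=0)
Step 7: pour(B -> C) -> (A=0 B=0 C=9)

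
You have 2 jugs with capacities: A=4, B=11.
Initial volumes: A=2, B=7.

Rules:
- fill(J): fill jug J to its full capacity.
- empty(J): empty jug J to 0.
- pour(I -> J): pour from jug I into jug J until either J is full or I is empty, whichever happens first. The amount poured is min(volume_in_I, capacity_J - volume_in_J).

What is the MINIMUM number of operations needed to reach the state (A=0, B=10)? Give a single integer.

Answer: 6

Derivation:
BFS from (A=2, B=7). One shortest path:
  1. empty(B) -> (A=2 B=0)
  2. pour(A -> B) -> (A=0 B=2)
  3. fill(A) -> (A=4 B=2)
  4. pour(A -> B) -> (A=0 B=6)
  5. fill(A) -> (A=4 B=6)
  6. pour(A -> B) -> (A=0 B=10)
Reached target in 6 moves.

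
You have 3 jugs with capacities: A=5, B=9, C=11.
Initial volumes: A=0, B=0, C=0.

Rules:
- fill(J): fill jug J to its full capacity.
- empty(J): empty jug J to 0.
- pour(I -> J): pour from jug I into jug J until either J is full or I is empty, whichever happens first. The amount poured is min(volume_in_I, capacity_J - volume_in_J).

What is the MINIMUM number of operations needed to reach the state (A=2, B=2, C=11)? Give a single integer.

BFS from (A=0, B=0, C=0). One shortest path:
  1. fill(C) -> (A=0 B=0 C=11)
  2. pour(C -> B) -> (A=0 B=9 C=2)
  3. pour(B -> A) -> (A=5 B=4 C=2)
  4. empty(A) -> (A=0 B=4 C=2)
  5. pour(C -> A) -> (A=2 B=4 C=0)
  6. pour(B -> C) -> (A=2 B=0 C=4)
  7. fill(B) -> (A=2 B=9 C=4)
  8. pour(B -> C) -> (A=2 B=2 C=11)
Reached target in 8 moves.

Answer: 8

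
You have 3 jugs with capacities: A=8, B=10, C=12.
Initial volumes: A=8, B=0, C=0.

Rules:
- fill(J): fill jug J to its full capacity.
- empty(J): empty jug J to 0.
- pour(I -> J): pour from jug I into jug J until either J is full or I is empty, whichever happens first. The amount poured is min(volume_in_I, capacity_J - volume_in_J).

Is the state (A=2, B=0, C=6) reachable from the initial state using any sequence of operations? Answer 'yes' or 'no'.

BFS from (A=8, B=0, C=0):
  1. pour(A -> B) -> (A=0 B=8 C=0)
  2. fill(A) -> (A=8 B=8 C=0)
  3. pour(A -> B) -> (A=6 B=10 C=0)
  4. pour(A -> C) -> (A=0 B=10 C=6)
  5. pour(B -> A) -> (A=8 B=2 C=6)
  6. empty(A) -> (A=0 B=2 C=6)
  7. pour(B -> A) -> (A=2 B=0 C=6)
Target reached → yes.

Answer: yes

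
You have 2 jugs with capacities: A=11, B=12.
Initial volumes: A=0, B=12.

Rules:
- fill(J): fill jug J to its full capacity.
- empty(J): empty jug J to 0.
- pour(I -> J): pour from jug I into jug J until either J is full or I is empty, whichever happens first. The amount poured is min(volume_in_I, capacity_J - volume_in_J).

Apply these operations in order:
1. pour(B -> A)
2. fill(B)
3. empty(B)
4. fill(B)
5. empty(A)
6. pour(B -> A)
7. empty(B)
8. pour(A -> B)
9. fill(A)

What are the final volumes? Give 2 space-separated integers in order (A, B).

Answer: 11 11

Derivation:
Step 1: pour(B -> A) -> (A=11 B=1)
Step 2: fill(B) -> (A=11 B=12)
Step 3: empty(B) -> (A=11 B=0)
Step 4: fill(B) -> (A=11 B=12)
Step 5: empty(A) -> (A=0 B=12)
Step 6: pour(B -> A) -> (A=11 B=1)
Step 7: empty(B) -> (A=11 B=0)
Step 8: pour(A -> B) -> (A=0 B=11)
Step 9: fill(A) -> (A=11 B=11)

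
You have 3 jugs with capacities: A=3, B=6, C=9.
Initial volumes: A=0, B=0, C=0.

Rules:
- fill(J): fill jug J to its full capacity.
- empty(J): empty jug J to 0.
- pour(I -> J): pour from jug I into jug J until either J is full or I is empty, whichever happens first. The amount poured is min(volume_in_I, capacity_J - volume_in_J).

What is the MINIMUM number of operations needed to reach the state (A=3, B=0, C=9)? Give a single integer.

Answer: 2

Derivation:
BFS from (A=0, B=0, C=0). One shortest path:
  1. fill(A) -> (A=3 B=0 C=0)
  2. fill(C) -> (A=3 B=0 C=9)
Reached target in 2 moves.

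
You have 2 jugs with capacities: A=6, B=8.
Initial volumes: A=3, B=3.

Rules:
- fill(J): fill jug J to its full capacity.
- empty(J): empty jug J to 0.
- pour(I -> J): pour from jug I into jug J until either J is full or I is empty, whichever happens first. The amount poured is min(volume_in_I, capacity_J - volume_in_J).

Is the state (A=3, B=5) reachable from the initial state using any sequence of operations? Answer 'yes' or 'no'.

BFS explored all 29 reachable states.
Reachable set includes: (0,0), (0,1), (0,2), (0,3), (0,4), (0,5), (0,6), (0,7), (0,8), (1,0), (1,8), (2,0) ...
Target (A=3, B=5) not in reachable set → no.

Answer: no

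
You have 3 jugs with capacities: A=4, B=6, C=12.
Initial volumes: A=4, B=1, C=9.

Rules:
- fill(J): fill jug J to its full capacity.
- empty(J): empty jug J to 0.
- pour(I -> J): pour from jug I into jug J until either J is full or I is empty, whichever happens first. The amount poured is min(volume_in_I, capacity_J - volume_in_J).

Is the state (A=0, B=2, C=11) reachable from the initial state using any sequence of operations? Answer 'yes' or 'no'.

Answer: yes

Derivation:
BFS from (A=4, B=1, C=9):
  1. empty(A) -> (A=0 B=1 C=9)
  2. fill(C) -> (A=0 B=1 C=12)
  3. pour(C -> B) -> (A=0 B=6 C=7)
  4. pour(B -> A) -> (A=4 B=2 C=7)
  5. pour(A -> C) -> (A=0 B=2 C=11)
Target reached → yes.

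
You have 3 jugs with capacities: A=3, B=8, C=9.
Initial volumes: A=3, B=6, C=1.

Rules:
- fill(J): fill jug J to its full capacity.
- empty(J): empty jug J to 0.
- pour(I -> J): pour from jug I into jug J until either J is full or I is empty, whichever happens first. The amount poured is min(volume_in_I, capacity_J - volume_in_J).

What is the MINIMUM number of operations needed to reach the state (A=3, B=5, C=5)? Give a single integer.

BFS from (A=3, B=6, C=1). One shortest path:
  1. pour(A -> B) -> (A=1 B=8 C=1)
  2. pour(A -> C) -> (A=0 B=8 C=2)
  3. fill(A) -> (A=3 B=8 C=2)
  4. pour(A -> C) -> (A=0 B=8 C=5)
  5. pour(B -> A) -> (A=3 B=5 C=5)
Reached target in 5 moves.

Answer: 5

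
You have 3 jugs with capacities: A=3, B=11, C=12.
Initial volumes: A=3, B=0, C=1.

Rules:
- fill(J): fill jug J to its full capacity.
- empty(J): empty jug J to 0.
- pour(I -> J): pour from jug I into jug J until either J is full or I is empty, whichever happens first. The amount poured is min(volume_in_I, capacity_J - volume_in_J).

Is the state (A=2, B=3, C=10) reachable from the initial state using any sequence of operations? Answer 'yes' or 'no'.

Answer: no

Derivation:
BFS explored all 404 reachable states.
Reachable set includes: (0,0,0), (0,0,1), (0,0,2), (0,0,3), (0,0,4), (0,0,5), (0,0,6), (0,0,7), (0,0,8), (0,0,9), (0,0,10), (0,0,11) ...
Target (A=2, B=3, C=10) not in reachable set → no.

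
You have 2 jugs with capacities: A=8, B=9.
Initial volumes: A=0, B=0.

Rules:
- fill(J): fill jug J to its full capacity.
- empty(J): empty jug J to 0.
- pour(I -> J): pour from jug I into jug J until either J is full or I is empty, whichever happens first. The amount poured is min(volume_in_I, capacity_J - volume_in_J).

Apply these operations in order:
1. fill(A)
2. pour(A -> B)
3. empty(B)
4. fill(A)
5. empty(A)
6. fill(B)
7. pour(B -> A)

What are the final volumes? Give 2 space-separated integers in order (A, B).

Step 1: fill(A) -> (A=8 B=0)
Step 2: pour(A -> B) -> (A=0 B=8)
Step 3: empty(B) -> (A=0 B=0)
Step 4: fill(A) -> (A=8 B=0)
Step 5: empty(A) -> (A=0 B=0)
Step 6: fill(B) -> (A=0 B=9)
Step 7: pour(B -> A) -> (A=8 B=1)

Answer: 8 1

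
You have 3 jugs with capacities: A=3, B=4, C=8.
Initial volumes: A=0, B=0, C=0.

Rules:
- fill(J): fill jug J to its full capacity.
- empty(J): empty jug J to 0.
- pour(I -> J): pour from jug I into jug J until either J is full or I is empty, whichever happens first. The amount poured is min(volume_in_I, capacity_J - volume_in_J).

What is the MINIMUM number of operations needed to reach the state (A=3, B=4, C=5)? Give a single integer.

Answer: 3

Derivation:
BFS from (A=0, B=0, C=0). One shortest path:
  1. fill(B) -> (A=0 B=4 C=0)
  2. fill(C) -> (A=0 B=4 C=8)
  3. pour(C -> A) -> (A=3 B=4 C=5)
Reached target in 3 moves.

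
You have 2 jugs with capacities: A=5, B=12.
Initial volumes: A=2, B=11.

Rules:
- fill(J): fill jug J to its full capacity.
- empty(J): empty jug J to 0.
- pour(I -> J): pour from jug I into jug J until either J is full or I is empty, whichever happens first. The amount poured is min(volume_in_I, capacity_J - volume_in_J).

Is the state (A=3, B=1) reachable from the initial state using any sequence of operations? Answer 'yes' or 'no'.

Answer: no

Derivation:
BFS explored all 35 reachable states.
Reachable set includes: (0,0), (0,1), (0,2), (0,3), (0,4), (0,5), (0,6), (0,7), (0,8), (0,9), (0,10), (0,11) ...
Target (A=3, B=1) not in reachable set → no.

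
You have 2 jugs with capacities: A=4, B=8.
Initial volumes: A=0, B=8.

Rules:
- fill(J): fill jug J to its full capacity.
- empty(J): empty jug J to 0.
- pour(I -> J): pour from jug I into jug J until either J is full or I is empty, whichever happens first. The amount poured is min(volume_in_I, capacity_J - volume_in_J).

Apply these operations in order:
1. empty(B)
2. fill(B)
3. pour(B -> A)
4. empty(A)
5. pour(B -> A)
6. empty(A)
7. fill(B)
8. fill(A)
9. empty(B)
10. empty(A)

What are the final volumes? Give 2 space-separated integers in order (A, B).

Step 1: empty(B) -> (A=0 B=0)
Step 2: fill(B) -> (A=0 B=8)
Step 3: pour(B -> A) -> (A=4 B=4)
Step 4: empty(A) -> (A=0 B=4)
Step 5: pour(B -> A) -> (A=4 B=0)
Step 6: empty(A) -> (A=0 B=0)
Step 7: fill(B) -> (A=0 B=8)
Step 8: fill(A) -> (A=4 B=8)
Step 9: empty(B) -> (A=4 B=0)
Step 10: empty(A) -> (A=0 B=0)

Answer: 0 0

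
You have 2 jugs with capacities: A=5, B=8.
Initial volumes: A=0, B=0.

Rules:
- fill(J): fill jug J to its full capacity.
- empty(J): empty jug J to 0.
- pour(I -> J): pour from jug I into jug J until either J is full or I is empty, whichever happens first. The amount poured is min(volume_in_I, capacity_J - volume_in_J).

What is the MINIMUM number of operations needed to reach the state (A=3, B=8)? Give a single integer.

BFS from (A=0, B=0). One shortest path:
  1. fill(B) -> (A=0 B=8)
  2. pour(B -> A) -> (A=5 B=3)
  3. empty(A) -> (A=0 B=3)
  4. pour(B -> A) -> (A=3 B=0)
  5. fill(B) -> (A=3 B=8)
Reached target in 5 moves.

Answer: 5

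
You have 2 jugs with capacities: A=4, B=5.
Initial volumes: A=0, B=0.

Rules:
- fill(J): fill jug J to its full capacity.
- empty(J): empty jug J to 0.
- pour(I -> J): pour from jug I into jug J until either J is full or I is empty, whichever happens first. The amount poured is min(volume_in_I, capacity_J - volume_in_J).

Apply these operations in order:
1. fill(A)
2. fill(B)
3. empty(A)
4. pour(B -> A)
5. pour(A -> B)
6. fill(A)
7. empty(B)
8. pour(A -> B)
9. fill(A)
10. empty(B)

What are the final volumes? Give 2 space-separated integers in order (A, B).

Answer: 4 0

Derivation:
Step 1: fill(A) -> (A=4 B=0)
Step 2: fill(B) -> (A=4 B=5)
Step 3: empty(A) -> (A=0 B=5)
Step 4: pour(B -> A) -> (A=4 B=1)
Step 5: pour(A -> B) -> (A=0 B=5)
Step 6: fill(A) -> (A=4 B=5)
Step 7: empty(B) -> (A=4 B=0)
Step 8: pour(A -> B) -> (A=0 B=4)
Step 9: fill(A) -> (A=4 B=4)
Step 10: empty(B) -> (A=4 B=0)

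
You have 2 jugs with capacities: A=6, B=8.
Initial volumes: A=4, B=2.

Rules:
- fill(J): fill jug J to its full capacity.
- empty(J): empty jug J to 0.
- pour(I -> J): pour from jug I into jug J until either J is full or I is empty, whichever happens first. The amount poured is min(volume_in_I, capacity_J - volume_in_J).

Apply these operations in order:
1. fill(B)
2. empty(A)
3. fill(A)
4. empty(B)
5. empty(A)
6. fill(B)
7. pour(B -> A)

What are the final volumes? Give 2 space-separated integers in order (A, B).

Answer: 6 2

Derivation:
Step 1: fill(B) -> (A=4 B=8)
Step 2: empty(A) -> (A=0 B=8)
Step 3: fill(A) -> (A=6 B=8)
Step 4: empty(B) -> (A=6 B=0)
Step 5: empty(A) -> (A=0 B=0)
Step 6: fill(B) -> (A=0 B=8)
Step 7: pour(B -> A) -> (A=6 B=2)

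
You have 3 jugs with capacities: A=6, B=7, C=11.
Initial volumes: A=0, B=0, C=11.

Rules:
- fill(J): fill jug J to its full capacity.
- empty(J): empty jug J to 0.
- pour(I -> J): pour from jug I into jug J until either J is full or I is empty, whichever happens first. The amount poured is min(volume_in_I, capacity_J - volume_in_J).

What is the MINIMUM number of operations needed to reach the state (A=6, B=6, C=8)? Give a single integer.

BFS from (A=0, B=0, C=11). One shortest path:
  1. fill(B) -> (A=0 B=7 C=11)
  2. empty(C) -> (A=0 B=7 C=0)
  3. pour(B -> A) -> (A=6 B=1 C=0)
  4. pour(B -> C) -> (A=6 B=0 C=1)
  5. fill(B) -> (A=6 B=7 C=1)
  6. pour(B -> C) -> (A=6 B=0 C=8)
  7. pour(A -> B) -> (A=0 B=6 C=8)
  8. fill(A) -> (A=6 B=6 C=8)
Reached target in 8 moves.

Answer: 8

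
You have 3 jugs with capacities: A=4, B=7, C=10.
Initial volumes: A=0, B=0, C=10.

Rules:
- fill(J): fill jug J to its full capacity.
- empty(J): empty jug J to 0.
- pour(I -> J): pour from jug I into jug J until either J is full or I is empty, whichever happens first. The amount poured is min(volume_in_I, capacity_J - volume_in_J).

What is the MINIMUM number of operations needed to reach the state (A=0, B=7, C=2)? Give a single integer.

Answer: 5

Derivation:
BFS from (A=0, B=0, C=10). One shortest path:
  1. fill(B) -> (A=0 B=7 C=10)
  2. pour(C -> A) -> (A=4 B=7 C=6)
  3. empty(A) -> (A=0 B=7 C=6)
  4. pour(C -> A) -> (A=4 B=7 C=2)
  5. empty(A) -> (A=0 B=7 C=2)
Reached target in 5 moves.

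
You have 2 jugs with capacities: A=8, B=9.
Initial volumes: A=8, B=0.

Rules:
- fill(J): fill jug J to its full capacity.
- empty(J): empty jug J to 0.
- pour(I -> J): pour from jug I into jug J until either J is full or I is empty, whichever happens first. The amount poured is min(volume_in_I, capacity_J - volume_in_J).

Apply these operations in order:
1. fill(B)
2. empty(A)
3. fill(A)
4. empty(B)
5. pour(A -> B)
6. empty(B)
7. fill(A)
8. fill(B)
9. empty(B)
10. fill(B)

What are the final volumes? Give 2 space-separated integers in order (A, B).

Step 1: fill(B) -> (A=8 B=9)
Step 2: empty(A) -> (A=0 B=9)
Step 3: fill(A) -> (A=8 B=9)
Step 4: empty(B) -> (A=8 B=0)
Step 5: pour(A -> B) -> (A=0 B=8)
Step 6: empty(B) -> (A=0 B=0)
Step 7: fill(A) -> (A=8 B=0)
Step 8: fill(B) -> (A=8 B=9)
Step 9: empty(B) -> (A=8 B=0)
Step 10: fill(B) -> (A=8 B=9)

Answer: 8 9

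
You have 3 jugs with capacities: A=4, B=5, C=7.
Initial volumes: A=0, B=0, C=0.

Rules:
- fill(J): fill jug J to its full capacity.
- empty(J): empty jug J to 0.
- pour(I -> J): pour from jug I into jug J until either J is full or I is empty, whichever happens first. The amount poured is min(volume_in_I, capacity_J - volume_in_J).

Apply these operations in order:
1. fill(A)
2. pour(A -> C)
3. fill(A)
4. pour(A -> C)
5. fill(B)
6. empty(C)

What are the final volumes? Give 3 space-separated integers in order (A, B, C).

Answer: 1 5 0

Derivation:
Step 1: fill(A) -> (A=4 B=0 C=0)
Step 2: pour(A -> C) -> (A=0 B=0 C=4)
Step 3: fill(A) -> (A=4 B=0 C=4)
Step 4: pour(A -> C) -> (A=1 B=0 C=7)
Step 5: fill(B) -> (A=1 B=5 C=7)
Step 6: empty(C) -> (A=1 B=5 C=0)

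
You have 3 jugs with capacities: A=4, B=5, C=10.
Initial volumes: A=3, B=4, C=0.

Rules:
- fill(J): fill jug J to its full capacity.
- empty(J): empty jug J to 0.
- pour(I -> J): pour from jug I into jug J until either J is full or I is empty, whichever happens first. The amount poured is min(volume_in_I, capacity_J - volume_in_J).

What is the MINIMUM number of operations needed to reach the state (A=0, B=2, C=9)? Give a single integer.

Answer: 5

Derivation:
BFS from (A=3, B=4, C=0). One shortest path:
  1. pour(A -> B) -> (A=2 B=5 C=0)
  2. pour(B -> C) -> (A=2 B=0 C=5)
  3. pour(A -> B) -> (A=0 B=2 C=5)
  4. fill(A) -> (A=4 B=2 C=5)
  5. pour(A -> C) -> (A=0 B=2 C=9)
Reached target in 5 moves.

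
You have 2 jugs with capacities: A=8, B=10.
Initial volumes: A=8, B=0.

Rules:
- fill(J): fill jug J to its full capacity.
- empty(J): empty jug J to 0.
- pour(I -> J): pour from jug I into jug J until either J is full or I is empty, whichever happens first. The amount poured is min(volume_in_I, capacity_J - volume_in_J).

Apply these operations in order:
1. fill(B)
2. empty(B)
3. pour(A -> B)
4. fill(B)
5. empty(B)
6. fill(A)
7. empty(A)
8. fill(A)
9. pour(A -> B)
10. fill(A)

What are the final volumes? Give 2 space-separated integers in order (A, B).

Step 1: fill(B) -> (A=8 B=10)
Step 2: empty(B) -> (A=8 B=0)
Step 3: pour(A -> B) -> (A=0 B=8)
Step 4: fill(B) -> (A=0 B=10)
Step 5: empty(B) -> (A=0 B=0)
Step 6: fill(A) -> (A=8 B=0)
Step 7: empty(A) -> (A=0 B=0)
Step 8: fill(A) -> (A=8 B=0)
Step 9: pour(A -> B) -> (A=0 B=8)
Step 10: fill(A) -> (A=8 B=8)

Answer: 8 8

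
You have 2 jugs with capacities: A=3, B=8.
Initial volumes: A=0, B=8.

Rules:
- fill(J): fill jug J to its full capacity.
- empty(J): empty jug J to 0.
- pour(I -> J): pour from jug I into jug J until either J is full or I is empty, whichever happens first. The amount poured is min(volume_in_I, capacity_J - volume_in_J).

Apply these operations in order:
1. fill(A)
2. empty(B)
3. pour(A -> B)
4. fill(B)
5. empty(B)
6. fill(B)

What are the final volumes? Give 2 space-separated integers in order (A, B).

Answer: 0 8

Derivation:
Step 1: fill(A) -> (A=3 B=8)
Step 2: empty(B) -> (A=3 B=0)
Step 3: pour(A -> B) -> (A=0 B=3)
Step 4: fill(B) -> (A=0 B=8)
Step 5: empty(B) -> (A=0 B=0)
Step 6: fill(B) -> (A=0 B=8)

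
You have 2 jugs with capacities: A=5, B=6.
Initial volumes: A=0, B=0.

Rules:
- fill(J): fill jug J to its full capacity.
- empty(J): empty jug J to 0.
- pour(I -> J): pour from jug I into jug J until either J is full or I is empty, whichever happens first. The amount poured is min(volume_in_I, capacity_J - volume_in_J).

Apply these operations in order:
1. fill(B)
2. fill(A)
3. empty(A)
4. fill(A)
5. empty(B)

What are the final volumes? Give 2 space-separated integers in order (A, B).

Step 1: fill(B) -> (A=0 B=6)
Step 2: fill(A) -> (A=5 B=6)
Step 3: empty(A) -> (A=0 B=6)
Step 4: fill(A) -> (A=5 B=6)
Step 5: empty(B) -> (A=5 B=0)

Answer: 5 0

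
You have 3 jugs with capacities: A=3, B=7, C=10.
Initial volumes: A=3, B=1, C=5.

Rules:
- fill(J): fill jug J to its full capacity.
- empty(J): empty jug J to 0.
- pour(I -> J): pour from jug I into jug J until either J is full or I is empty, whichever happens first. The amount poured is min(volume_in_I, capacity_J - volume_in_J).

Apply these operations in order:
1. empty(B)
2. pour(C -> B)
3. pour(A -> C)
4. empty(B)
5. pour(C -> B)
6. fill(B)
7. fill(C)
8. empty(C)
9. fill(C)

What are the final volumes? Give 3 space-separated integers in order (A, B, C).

Step 1: empty(B) -> (A=3 B=0 C=5)
Step 2: pour(C -> B) -> (A=3 B=5 C=0)
Step 3: pour(A -> C) -> (A=0 B=5 C=3)
Step 4: empty(B) -> (A=0 B=0 C=3)
Step 5: pour(C -> B) -> (A=0 B=3 C=0)
Step 6: fill(B) -> (A=0 B=7 C=0)
Step 7: fill(C) -> (A=0 B=7 C=10)
Step 8: empty(C) -> (A=0 B=7 C=0)
Step 9: fill(C) -> (A=0 B=7 C=10)

Answer: 0 7 10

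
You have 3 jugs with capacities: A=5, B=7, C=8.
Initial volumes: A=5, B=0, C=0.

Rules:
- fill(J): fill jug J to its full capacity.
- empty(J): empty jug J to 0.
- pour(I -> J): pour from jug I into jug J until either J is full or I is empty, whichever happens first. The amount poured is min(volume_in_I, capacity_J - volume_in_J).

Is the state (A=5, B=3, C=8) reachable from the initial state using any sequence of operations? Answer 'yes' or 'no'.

BFS from (A=5, B=0, C=0):
  1. empty(A) -> (A=0 B=0 C=0)
  2. fill(C) -> (A=0 B=0 C=8)
  3. pour(C -> A) -> (A=5 B=0 C=3)
  4. pour(C -> B) -> (A=5 B=3 C=0)
  5. fill(C) -> (A=5 B=3 C=8)
Target reached → yes.

Answer: yes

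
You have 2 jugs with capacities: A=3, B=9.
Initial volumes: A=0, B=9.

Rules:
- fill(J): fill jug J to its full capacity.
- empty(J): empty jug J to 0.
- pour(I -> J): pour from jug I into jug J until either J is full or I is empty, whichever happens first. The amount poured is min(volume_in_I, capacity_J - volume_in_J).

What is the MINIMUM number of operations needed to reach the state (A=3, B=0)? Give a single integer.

BFS from (A=0, B=9). One shortest path:
  1. fill(A) -> (A=3 B=9)
  2. empty(B) -> (A=3 B=0)
Reached target in 2 moves.

Answer: 2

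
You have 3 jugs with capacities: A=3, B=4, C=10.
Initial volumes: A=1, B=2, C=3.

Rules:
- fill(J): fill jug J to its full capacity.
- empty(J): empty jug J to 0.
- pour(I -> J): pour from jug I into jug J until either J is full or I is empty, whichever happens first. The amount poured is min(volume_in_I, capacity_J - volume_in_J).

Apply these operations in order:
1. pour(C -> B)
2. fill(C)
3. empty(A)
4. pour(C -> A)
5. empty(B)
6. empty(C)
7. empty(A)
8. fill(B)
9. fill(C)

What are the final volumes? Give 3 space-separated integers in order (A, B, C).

Answer: 0 4 10

Derivation:
Step 1: pour(C -> B) -> (A=1 B=4 C=1)
Step 2: fill(C) -> (A=1 B=4 C=10)
Step 3: empty(A) -> (A=0 B=4 C=10)
Step 4: pour(C -> A) -> (A=3 B=4 C=7)
Step 5: empty(B) -> (A=3 B=0 C=7)
Step 6: empty(C) -> (A=3 B=0 C=0)
Step 7: empty(A) -> (A=0 B=0 C=0)
Step 8: fill(B) -> (A=0 B=4 C=0)
Step 9: fill(C) -> (A=0 B=4 C=10)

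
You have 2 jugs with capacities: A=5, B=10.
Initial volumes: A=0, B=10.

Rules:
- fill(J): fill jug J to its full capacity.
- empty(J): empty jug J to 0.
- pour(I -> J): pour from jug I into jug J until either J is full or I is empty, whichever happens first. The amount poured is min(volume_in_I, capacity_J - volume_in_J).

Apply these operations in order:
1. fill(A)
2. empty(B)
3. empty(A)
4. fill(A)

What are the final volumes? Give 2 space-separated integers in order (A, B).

Step 1: fill(A) -> (A=5 B=10)
Step 2: empty(B) -> (A=5 B=0)
Step 3: empty(A) -> (A=0 B=0)
Step 4: fill(A) -> (A=5 B=0)

Answer: 5 0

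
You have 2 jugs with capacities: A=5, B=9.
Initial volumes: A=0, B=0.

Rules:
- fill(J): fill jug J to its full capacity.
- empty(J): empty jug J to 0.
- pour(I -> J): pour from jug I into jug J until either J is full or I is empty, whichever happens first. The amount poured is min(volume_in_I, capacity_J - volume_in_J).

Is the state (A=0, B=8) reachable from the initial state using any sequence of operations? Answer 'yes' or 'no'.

Answer: yes

Derivation:
BFS from (A=0, B=0):
  1. fill(B) -> (A=0 B=9)
  2. pour(B -> A) -> (A=5 B=4)
  3. empty(A) -> (A=0 B=4)
  4. pour(B -> A) -> (A=4 B=0)
  5. fill(B) -> (A=4 B=9)
  6. pour(B -> A) -> (A=5 B=8)
  7. empty(A) -> (A=0 B=8)
Target reached → yes.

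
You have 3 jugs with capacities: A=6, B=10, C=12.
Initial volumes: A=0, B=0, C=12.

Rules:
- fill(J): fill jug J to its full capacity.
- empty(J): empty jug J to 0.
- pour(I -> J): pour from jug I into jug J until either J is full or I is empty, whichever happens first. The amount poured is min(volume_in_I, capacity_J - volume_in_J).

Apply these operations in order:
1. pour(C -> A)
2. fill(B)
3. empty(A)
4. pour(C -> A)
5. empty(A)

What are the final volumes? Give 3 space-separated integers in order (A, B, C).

Step 1: pour(C -> A) -> (A=6 B=0 C=6)
Step 2: fill(B) -> (A=6 B=10 C=6)
Step 3: empty(A) -> (A=0 B=10 C=6)
Step 4: pour(C -> A) -> (A=6 B=10 C=0)
Step 5: empty(A) -> (A=0 B=10 C=0)

Answer: 0 10 0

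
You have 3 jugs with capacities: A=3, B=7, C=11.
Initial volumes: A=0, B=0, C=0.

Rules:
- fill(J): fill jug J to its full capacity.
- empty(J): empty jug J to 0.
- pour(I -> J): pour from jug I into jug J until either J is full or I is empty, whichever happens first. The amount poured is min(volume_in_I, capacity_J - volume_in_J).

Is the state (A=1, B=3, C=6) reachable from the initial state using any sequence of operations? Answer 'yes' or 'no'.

BFS explored all 264 reachable states.
Reachable set includes: (0,0,0), (0,0,1), (0,0,2), (0,0,3), (0,0,4), (0,0,5), (0,0,6), (0,0,7), (0,0,8), (0,0,9), (0,0,10), (0,0,11) ...
Target (A=1, B=3, C=6) not in reachable set → no.

Answer: no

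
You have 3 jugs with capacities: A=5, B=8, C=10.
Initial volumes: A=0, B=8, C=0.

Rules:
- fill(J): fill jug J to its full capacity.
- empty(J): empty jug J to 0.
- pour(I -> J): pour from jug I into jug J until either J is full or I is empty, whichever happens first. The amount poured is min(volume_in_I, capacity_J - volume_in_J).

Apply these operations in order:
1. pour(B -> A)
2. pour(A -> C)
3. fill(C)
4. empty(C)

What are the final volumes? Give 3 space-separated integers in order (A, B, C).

Answer: 0 3 0

Derivation:
Step 1: pour(B -> A) -> (A=5 B=3 C=0)
Step 2: pour(A -> C) -> (A=0 B=3 C=5)
Step 3: fill(C) -> (A=0 B=3 C=10)
Step 4: empty(C) -> (A=0 B=3 C=0)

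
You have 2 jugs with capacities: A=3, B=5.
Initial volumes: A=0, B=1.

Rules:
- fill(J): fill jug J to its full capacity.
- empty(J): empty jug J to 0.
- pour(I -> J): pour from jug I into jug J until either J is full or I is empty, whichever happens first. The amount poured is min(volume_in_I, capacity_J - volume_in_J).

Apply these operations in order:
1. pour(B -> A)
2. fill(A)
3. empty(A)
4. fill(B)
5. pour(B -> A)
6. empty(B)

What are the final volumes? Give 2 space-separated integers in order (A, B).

Answer: 3 0

Derivation:
Step 1: pour(B -> A) -> (A=1 B=0)
Step 2: fill(A) -> (A=3 B=0)
Step 3: empty(A) -> (A=0 B=0)
Step 4: fill(B) -> (A=0 B=5)
Step 5: pour(B -> A) -> (A=3 B=2)
Step 6: empty(B) -> (A=3 B=0)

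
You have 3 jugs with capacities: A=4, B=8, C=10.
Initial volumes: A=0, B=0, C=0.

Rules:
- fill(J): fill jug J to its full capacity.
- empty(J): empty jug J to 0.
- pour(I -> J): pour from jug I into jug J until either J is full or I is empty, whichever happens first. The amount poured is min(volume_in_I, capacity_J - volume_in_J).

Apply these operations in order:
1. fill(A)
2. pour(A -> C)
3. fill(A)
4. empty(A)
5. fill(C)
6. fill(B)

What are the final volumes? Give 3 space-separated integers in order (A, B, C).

Step 1: fill(A) -> (A=4 B=0 C=0)
Step 2: pour(A -> C) -> (A=0 B=0 C=4)
Step 3: fill(A) -> (A=4 B=0 C=4)
Step 4: empty(A) -> (A=0 B=0 C=4)
Step 5: fill(C) -> (A=0 B=0 C=10)
Step 6: fill(B) -> (A=0 B=8 C=10)

Answer: 0 8 10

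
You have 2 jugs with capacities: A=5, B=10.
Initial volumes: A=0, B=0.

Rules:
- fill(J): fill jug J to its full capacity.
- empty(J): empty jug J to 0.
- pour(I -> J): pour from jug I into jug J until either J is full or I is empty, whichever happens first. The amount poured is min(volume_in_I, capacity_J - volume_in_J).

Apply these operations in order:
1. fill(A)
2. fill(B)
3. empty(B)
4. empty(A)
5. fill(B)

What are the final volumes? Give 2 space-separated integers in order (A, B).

Answer: 0 10

Derivation:
Step 1: fill(A) -> (A=5 B=0)
Step 2: fill(B) -> (A=5 B=10)
Step 3: empty(B) -> (A=5 B=0)
Step 4: empty(A) -> (A=0 B=0)
Step 5: fill(B) -> (A=0 B=10)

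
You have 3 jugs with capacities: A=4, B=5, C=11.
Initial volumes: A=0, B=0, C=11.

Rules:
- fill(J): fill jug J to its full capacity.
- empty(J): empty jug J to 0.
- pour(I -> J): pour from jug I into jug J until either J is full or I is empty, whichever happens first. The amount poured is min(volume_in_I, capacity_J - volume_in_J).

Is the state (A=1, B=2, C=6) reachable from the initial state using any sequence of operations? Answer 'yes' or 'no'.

BFS explored all 240 reachable states.
Reachable set includes: (0,0,0), (0,0,1), (0,0,2), (0,0,3), (0,0,4), (0,0,5), (0,0,6), (0,0,7), (0,0,8), (0,0,9), (0,0,10), (0,0,11) ...
Target (A=1, B=2, C=6) not in reachable set → no.

Answer: no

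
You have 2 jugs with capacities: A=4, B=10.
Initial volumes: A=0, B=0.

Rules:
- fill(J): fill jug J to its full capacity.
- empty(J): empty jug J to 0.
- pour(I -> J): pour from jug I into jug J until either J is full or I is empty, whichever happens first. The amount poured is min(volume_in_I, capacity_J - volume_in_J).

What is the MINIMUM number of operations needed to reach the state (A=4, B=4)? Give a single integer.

Answer: 3

Derivation:
BFS from (A=0, B=0). One shortest path:
  1. fill(A) -> (A=4 B=0)
  2. pour(A -> B) -> (A=0 B=4)
  3. fill(A) -> (A=4 B=4)
Reached target in 3 moves.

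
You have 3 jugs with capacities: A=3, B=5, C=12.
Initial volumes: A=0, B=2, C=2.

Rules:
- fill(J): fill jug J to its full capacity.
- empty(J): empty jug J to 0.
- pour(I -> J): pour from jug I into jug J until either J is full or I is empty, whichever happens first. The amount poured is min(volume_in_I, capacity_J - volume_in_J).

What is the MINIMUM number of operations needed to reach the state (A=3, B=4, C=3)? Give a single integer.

Answer: 4

Derivation:
BFS from (A=0, B=2, C=2). One shortest path:
  1. fill(A) -> (A=3 B=2 C=2)
  2. pour(C -> B) -> (A=3 B=4 C=0)
  3. pour(A -> C) -> (A=0 B=4 C=3)
  4. fill(A) -> (A=3 B=4 C=3)
Reached target in 4 moves.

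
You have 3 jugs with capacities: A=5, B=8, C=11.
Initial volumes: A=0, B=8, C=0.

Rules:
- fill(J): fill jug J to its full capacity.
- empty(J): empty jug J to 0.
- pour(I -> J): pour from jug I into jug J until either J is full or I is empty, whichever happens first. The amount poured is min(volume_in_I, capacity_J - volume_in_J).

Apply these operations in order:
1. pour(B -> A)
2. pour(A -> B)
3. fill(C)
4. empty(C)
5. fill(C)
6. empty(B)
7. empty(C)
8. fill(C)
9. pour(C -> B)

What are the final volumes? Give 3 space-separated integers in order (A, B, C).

Step 1: pour(B -> A) -> (A=5 B=3 C=0)
Step 2: pour(A -> B) -> (A=0 B=8 C=0)
Step 3: fill(C) -> (A=0 B=8 C=11)
Step 4: empty(C) -> (A=0 B=8 C=0)
Step 5: fill(C) -> (A=0 B=8 C=11)
Step 6: empty(B) -> (A=0 B=0 C=11)
Step 7: empty(C) -> (A=0 B=0 C=0)
Step 8: fill(C) -> (A=0 B=0 C=11)
Step 9: pour(C -> B) -> (A=0 B=8 C=3)

Answer: 0 8 3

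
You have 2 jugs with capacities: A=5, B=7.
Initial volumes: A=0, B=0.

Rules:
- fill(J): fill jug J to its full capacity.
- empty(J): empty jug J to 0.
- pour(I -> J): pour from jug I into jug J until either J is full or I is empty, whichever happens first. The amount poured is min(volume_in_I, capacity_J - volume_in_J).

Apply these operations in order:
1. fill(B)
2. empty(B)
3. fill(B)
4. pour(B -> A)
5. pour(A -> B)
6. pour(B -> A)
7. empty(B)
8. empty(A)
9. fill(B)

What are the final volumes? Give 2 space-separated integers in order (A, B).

Step 1: fill(B) -> (A=0 B=7)
Step 2: empty(B) -> (A=0 B=0)
Step 3: fill(B) -> (A=0 B=7)
Step 4: pour(B -> A) -> (A=5 B=2)
Step 5: pour(A -> B) -> (A=0 B=7)
Step 6: pour(B -> A) -> (A=5 B=2)
Step 7: empty(B) -> (A=5 B=0)
Step 8: empty(A) -> (A=0 B=0)
Step 9: fill(B) -> (A=0 B=7)

Answer: 0 7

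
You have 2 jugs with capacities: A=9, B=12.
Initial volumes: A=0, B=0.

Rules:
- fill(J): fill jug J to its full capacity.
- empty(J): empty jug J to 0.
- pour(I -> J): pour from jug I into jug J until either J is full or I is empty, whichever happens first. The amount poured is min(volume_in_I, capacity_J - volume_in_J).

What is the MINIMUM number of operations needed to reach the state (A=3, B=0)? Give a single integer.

BFS from (A=0, B=0). One shortest path:
  1. fill(B) -> (A=0 B=12)
  2. pour(B -> A) -> (A=9 B=3)
  3. empty(A) -> (A=0 B=3)
  4. pour(B -> A) -> (A=3 B=0)
Reached target in 4 moves.

Answer: 4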